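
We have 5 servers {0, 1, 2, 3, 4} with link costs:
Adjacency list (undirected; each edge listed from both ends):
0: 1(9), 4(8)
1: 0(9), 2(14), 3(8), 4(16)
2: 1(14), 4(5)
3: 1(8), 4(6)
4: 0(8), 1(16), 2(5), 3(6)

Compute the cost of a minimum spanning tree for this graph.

27

Kruskal's algorithm — process edges by increasing weight (ties by edge label):
2—4 (5): add. Components now {0} {1} {2,4} {3}
3—4 (6): add. Components now {0} {1} {2,3,4}
0—4 (8): add. Components now {0,2,3,4} {1}
1—3 (8): add. Components now {0,1,2,3,4}
MST edges: 2—4, 3—4, 0—4, 1—3; total weight 5+6+8+8 = 27.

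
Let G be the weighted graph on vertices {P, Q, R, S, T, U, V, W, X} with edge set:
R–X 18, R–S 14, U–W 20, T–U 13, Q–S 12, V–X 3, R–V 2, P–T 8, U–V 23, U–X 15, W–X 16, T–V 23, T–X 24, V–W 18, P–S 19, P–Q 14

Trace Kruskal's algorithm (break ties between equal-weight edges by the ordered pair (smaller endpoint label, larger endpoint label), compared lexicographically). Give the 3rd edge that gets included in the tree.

Kruskal's algorithm — process edges by increasing weight (ties by edge label):
R–V (2): add — endpoints in different components.
V–X (3): add — endpoints in different components.
P–T (8): add — endpoints in different components.
Q–S (12): add — endpoints in different components.
T–U (13): add — endpoints in different components.
P–Q (14): add — endpoints in different components.
R–S (14): add — endpoints in different components.
U–X (15): skip — U and X already connected.
W–X (16): add — endpoints in different components.
The 3rd edge added is P–T.

P-T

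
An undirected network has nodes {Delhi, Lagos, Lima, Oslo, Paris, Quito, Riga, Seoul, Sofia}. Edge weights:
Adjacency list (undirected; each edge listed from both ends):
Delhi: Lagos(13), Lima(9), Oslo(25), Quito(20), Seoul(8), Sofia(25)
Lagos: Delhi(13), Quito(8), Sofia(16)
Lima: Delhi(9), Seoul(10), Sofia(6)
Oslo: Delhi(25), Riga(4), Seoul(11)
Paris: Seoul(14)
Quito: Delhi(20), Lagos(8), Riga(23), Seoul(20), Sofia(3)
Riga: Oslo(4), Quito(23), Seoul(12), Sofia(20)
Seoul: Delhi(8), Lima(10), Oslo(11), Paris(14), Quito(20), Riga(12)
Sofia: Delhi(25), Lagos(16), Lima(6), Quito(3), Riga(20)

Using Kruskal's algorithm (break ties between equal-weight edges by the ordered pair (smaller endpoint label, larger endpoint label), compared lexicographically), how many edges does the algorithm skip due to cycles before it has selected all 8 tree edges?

Sort edges by weight, then run Kruskal:
Quito Sofia (3): add — endpoints in different components.
Oslo Riga (4): add — endpoints in different components.
Lima Sofia (6): add — endpoints in different components.
Delhi Seoul (8): add — endpoints in different components.
Lagos Quito (8): add — endpoints in different components.
Delhi Lima (9): add — endpoints in different components.
Lima Seoul (10): skip — Seoul and Lima already connected.
Oslo Seoul (11): add — endpoints in different components.
Riga Seoul (12): skip — Seoul and Riga already connected.
Delhi Lagos (13): skip — Lagos and Delhi already connected.
Paris Seoul (14): add — endpoints in different components.
Edges rejected before the tree was complete: 3.

3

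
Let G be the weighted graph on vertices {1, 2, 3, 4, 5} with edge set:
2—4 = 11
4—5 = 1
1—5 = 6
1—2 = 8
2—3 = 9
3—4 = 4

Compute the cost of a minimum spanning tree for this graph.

19

Kruskal's algorithm — process edges by increasing weight (ties by edge label):
4—5 (1): add — endpoints in different components.
3—4 (4): add — endpoints in different components.
1—5 (6): add — endpoints in different components.
1—2 (8): add — endpoints in different components.
MST edges: 4—5, 3—4, 1—5, 1—2; total weight 1+4+6+8 = 19.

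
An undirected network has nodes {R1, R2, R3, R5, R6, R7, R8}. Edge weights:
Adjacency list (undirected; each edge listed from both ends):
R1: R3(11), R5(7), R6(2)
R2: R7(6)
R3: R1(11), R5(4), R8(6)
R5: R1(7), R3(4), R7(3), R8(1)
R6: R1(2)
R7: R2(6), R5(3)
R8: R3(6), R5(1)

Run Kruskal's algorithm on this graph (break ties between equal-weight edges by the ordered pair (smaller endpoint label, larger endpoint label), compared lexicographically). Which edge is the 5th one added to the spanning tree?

Kruskal's algorithm — process edges by increasing weight (ties by edge label):
R5 R8 (1): add — endpoints in different components.
R1 R6 (2): add — endpoints in different components.
R5 R7 (3): add — endpoints in different components.
R3 R5 (4): add — endpoints in different components.
R2 R7 (6): add — endpoints in different components.
R3 R8 (6): skip — R3 and R8 already connected.
R1 R5 (7): add — endpoints in different components.
The 5th edge added is R2 R7.

R2-R7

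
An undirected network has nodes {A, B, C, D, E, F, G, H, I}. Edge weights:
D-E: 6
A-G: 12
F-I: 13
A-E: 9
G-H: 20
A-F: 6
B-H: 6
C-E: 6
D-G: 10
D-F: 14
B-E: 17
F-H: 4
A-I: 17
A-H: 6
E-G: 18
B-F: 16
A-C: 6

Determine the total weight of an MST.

57

Kruskal: consider edges lightest-first.
F-H (4): add — endpoints in different components.
A-C (6): add — endpoints in different components.
A-F (6): add — endpoints in different components.
A-H (6): skip — A and H already connected.
B-H (6): add — endpoints in different components.
C-E (6): add — endpoints in different components.
D-E (6): add — endpoints in different components.
A-E (9): skip — A and E already connected.
D-G (10): add — endpoints in different components.
A-G (12): skip — A and G already connected.
F-I (13): add — endpoints in different components.
MST edges: F-H, A-C, A-F, B-H, C-E, D-E, D-G, F-I; total weight 4+6+6+6+6+6+10+13 = 57.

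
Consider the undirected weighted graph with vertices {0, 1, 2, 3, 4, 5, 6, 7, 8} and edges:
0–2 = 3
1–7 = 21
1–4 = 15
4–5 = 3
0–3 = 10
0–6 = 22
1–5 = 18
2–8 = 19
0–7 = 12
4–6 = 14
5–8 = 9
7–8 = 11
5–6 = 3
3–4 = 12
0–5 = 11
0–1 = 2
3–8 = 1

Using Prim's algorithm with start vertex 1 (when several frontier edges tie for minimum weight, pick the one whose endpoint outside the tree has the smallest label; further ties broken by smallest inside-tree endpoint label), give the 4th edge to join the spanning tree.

Grow the tree from 1 using Prim:
Step 1: cheapest edge leaving the tree is 0–1 (2); add 0.
Step 2: cheapest edge leaving the tree is 0–2 (3); add 2.
Step 3: cheapest edge leaving the tree is 0–3 (10); add 3.
Step 4: cheapest edge leaving the tree is 3–8 (1); add 8.
Step 5: cheapest edge leaving the tree is 5–8 (9); add 5.
Step 6: cheapest edge leaving the tree is 4–5 (3); add 4.
Step 7: cheapest edge leaving the tree is 5–6 (3); add 6.
Step 8: cheapest edge leaving the tree is 7–8 (11); add 7.
The 4th edge added is 3–8.

3-8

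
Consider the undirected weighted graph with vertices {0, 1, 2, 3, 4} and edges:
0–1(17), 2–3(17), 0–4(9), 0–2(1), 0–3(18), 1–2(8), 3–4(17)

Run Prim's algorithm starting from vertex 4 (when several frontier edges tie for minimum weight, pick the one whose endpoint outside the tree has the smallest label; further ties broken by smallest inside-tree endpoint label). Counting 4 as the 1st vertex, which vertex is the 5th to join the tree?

Prim, starting at 4.
Step 1: cheapest edge leaving the tree is 0–4 (9); add 0.
Step 2: cheapest edge leaving the tree is 0–2 (1); add 2.
Step 3: cheapest edge leaving the tree is 1–2 (8); add 1.
Step 4: cheapest edge leaving the tree is 2–3 (17); add 3.
Vertex order: 4, 0, 2, 1, 3. The 5th vertex is 3.

3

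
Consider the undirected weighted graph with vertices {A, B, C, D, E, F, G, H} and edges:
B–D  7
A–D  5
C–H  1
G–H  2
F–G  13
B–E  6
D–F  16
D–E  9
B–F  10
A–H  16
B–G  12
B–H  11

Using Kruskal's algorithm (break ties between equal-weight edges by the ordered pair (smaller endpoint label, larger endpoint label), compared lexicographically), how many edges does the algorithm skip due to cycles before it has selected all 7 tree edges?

Kruskal: consider edges lightest-first.
C–H (1): add — endpoints in different components.
G–H (2): add — endpoints in different components.
A–D (5): add — endpoints in different components.
B–E (6): add — endpoints in different components.
B–D (7): add — endpoints in different components.
D–E (9): skip — D and E already connected.
B–F (10): add — endpoints in different components.
B–H (11): add — endpoints in different components.
Edges rejected before the tree was complete: 1.

1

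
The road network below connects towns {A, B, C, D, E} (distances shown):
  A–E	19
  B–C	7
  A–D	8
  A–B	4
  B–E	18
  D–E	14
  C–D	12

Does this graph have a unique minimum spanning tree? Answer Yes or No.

Yes

Sort edges by weight, then run Kruskal:
A–B (4): add. Components now {A,B} {C} {D} {E}
B–C (7): add. Components now {A,B,C} {D} {E}
A–D (8): add. Components now {A,B,C,D} {E}
C–D (12): skip — C and D already connected.
D–E (14): add. Components now {A,B,C,D,E}
Every non-tree edge has weight strictly greater than the heaviest edge on the tree path between its endpoints, so the MST is unique.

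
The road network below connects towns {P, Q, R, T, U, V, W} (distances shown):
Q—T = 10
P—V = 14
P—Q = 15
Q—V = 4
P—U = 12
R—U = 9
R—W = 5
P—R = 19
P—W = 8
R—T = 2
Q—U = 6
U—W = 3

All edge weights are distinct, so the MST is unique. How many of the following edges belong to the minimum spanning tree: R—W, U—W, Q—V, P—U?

3

Sort edges by weight, then run Kruskal:
R—T (2): add — endpoints in different components.
U—W (3): add — endpoints in different components.
Q—V (4): add — endpoints in different components.
R—W (5): add — endpoints in different components.
Q—U (6): add — endpoints in different components.
P—W (8): add — endpoints in different components.
MST edge set: {R—T, U—W, Q—V, R—W, Q—U, P—W}.
Of the listed edges, {R—W, U—W, Q—V} are in the MST → 3.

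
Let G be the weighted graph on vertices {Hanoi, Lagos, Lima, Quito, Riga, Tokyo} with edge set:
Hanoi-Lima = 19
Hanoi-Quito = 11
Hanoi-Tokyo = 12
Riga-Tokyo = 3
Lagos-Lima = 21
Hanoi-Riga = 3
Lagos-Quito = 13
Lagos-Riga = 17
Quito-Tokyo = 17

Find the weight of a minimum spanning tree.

Prim, starting at Hanoi.
Step 1: frontier [Hanoi-Riga 3, Hanoi-Quito 11, Hanoi-Tokyo 12, Hanoi-Lima 19] → take Hanoi-Riga (3); add Riga.
Step 2: frontier [Hanoi-Quito 11, Hanoi-Tokyo 12, Hanoi-Lima 19, Riga-Tokyo 3, Lagos-Riga 17] → take Riga-Tokyo (3); add Tokyo.
Step 3: frontier [Hanoi-Quito 11, Hanoi-Lima 19, Lagos-Riga 17, Quito-Tokyo 17] → take Hanoi-Quito (11); add Quito.
Step 4: frontier [Hanoi-Lima 19, Lagos-Quito 13, Lagos-Riga 17] → take Lagos-Quito (13); add Lagos.
Step 5: frontier [Hanoi-Lima 19, Lagos-Lima 21] → take Hanoi-Lima (19); add Lima.
MST edges: Hanoi-Riga, Riga-Tokyo, Hanoi-Quito, Lagos-Quito, Hanoi-Lima; total weight 3+3+11+13+19 = 49.

49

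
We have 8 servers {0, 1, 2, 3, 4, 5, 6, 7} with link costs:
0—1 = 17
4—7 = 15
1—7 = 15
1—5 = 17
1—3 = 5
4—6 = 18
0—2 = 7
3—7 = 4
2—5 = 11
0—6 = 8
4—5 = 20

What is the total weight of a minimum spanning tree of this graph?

67

Prim's algorithm from 1:
Step 1: cheapest edge leaving the tree is 1—3 (5); add 3.
Step 2: cheapest edge leaving the tree is 3—7 (4); add 7.
Step 3: cheapest edge leaving the tree is 4—7 (15); add 4.
Step 4: cheapest edge leaving the tree is 0—1 (17); add 0.
Step 5: cheapest edge leaving the tree is 0—2 (7); add 2.
Step 6: cheapest edge leaving the tree is 0—6 (8); add 6.
Step 7: cheapest edge leaving the tree is 2—5 (11); add 5.
MST edges: 1—3, 3—7, 4—7, 0—1, 0—2, 0—6, 2—5; total weight 5+4+15+17+7+8+11 = 67.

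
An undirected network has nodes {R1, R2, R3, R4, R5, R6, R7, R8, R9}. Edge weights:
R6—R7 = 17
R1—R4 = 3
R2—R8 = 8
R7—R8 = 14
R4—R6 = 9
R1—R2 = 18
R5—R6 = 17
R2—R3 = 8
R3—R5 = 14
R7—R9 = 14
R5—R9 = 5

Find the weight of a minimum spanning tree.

78

Kruskal's algorithm — process edges by increasing weight (ties by edge label):
R1—R4 (3): add — endpoints in different components.
R5—R9 (5): add — endpoints in different components.
R2—R3 (8): add — endpoints in different components.
R2—R8 (8): add — endpoints in different components.
R4—R6 (9): add — endpoints in different components.
R3—R5 (14): add — endpoints in different components.
R7—R8 (14): add — endpoints in different components.
R7—R9 (14): skip — R7 and R9 already connected.
R5—R6 (17): add — endpoints in different components.
MST edges: R1—R4, R5—R9, R2—R3, R2—R8, R4—R6, R3—R5, R7—R8, R5—R6; total weight 3+5+8+8+9+14+14+17 = 78.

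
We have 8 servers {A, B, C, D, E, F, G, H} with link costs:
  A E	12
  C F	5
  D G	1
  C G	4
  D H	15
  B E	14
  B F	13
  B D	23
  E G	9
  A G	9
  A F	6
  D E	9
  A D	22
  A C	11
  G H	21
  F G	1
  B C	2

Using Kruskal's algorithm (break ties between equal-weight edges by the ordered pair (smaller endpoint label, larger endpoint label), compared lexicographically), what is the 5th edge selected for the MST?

Kruskal: consider edges lightest-first.
D G (1): add — endpoints in different components.
F G (1): add — endpoints in different components.
B C (2): add — endpoints in different components.
C G (4): add — endpoints in different components.
C F (5): skip — C and F already connected.
A F (6): add — endpoints in different components.
A G (9): skip — A and G already connected.
D E (9): add — endpoints in different components.
E G (9): skip — E and G already connected.
A C (11): skip — A and C already connected.
A E (12): skip — A and E already connected.
B F (13): skip — B and F already connected.
B E (14): skip — B and E already connected.
D H (15): add — endpoints in different components.
The 5th edge added is A F.

A-F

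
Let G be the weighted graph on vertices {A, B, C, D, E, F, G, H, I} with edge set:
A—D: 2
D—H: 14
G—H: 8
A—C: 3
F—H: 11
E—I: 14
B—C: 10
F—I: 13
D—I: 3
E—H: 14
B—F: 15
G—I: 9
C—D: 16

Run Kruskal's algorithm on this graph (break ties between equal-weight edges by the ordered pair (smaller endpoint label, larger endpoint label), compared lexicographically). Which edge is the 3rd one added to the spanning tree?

Sort edges by weight, then run Kruskal:
A—D (2): add — endpoints in different components.
A—C (3): add — endpoints in different components.
D—I (3): add — endpoints in different components.
G—H (8): add — endpoints in different components.
G—I (9): add — endpoints in different components.
B—C (10): add — endpoints in different components.
F—H (11): add — endpoints in different components.
F—I (13): skip — F and I already connected.
D—H (14): skip — D and H already connected.
E—H (14): add — endpoints in different components.
The 3rd edge added is D—I.

D-I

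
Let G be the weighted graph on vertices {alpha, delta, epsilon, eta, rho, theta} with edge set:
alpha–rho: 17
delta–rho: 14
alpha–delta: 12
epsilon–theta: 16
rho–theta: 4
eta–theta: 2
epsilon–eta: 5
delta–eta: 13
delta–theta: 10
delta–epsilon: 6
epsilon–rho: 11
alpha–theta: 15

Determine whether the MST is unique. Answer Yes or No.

Sort edges by weight, then run Kruskal:
eta–theta (2): add. Components now {rho} {delta} {eta,theta} {alpha} {epsilon}
rho–theta (4): add. Components now {eta,rho,theta} {delta} {alpha} {epsilon}
epsilon–eta (5): add. Components now {epsilon,eta,rho,theta} {delta} {alpha}
delta–epsilon (6): add. Components now {delta,epsilon,eta,rho,theta} {alpha}
delta–theta (10): skip — delta and theta already connected.
epsilon–rho (11): skip — rho and epsilon already connected.
alpha–delta (12): add. Components now {alpha,delta,epsilon,eta,rho,theta}
Every non-tree edge has weight strictly greater than the heaviest edge on the tree path between its endpoints, so the MST is unique.

Yes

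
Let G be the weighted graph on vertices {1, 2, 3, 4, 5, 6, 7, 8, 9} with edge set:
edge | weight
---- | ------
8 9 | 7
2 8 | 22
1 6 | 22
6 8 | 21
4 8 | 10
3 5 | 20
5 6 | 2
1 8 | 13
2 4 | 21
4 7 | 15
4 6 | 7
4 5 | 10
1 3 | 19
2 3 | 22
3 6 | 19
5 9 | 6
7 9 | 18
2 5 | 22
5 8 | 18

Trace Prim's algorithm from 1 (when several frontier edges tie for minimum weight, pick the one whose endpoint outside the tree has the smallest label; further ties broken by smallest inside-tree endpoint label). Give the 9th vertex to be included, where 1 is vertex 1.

Prim, starting at 1.
Step 1: cheapest edge leaving the tree is 1 8 (13); add 8.
Step 2: cheapest edge leaving the tree is 8 9 (7); add 9.
Step 3: cheapest edge leaving the tree is 5 9 (6); add 5.
Step 4: cheapest edge leaving the tree is 5 6 (2); add 6.
Step 5: cheapest edge leaving the tree is 4 6 (7); add 4.
Step 6: cheapest edge leaving the tree is 4 7 (15); add 7.
Step 7: cheapest edge leaving the tree is 1 3 (19); add 3.
Step 8: cheapest edge leaving the tree is 2 4 (21); add 2.
Vertex order: 1, 8, 9, 5, 6, 4, 7, 3, 2. The 9th vertex is 2.

2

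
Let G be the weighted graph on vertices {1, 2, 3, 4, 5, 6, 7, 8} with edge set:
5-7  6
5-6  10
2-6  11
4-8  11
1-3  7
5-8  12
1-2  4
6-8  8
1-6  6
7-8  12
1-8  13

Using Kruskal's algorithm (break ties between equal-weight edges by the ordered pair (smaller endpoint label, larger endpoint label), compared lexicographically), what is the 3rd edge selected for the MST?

5-7

Kruskal's algorithm — process edges by increasing weight (ties by edge label):
1-2 (4): add — endpoints in different components.
1-6 (6): add — endpoints in different components.
5-7 (6): add — endpoints in different components.
1-3 (7): add — endpoints in different components.
6-8 (8): add — endpoints in different components.
5-6 (10): add — endpoints in different components.
2-6 (11): skip — 2 and 6 already connected.
4-8 (11): add — endpoints in different components.
The 3rd edge added is 5-7.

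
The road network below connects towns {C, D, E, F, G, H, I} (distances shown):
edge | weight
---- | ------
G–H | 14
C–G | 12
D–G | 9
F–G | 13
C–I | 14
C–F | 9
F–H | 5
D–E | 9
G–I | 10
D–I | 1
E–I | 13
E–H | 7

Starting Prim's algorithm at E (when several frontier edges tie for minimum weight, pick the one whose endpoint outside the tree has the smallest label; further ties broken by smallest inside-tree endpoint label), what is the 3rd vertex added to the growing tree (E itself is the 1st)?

F

Grow the tree from E using Prim:
Step 1: frontier [E–H 7, D–E 9, E–I 13] → take E–H (7); add H.
Step 2: frontier [D–E 9, E–I 13, F–H 5, G–H 14] → take F–H (5); add F.
Step 3: frontier [D–E 9, E–I 13, C–F 9, F–G 13, G–H 14] → take C–F (9); add C.
Step 4: frontier [C–G 12, C–I 14, D–E 9, E–I 13, F–G 13, G–H 14] → take D–E (9); add D.
Step 5: frontier [C–G 12, C–I 14, D–I 1, D–G 9, E–I 13, F–G 13, G–H 14] → take D–I (1); add I.
Step 6: frontier [C–G 12, D–G 9, F–G 13, G–H 14, G–I 10] → take D–G (9); add G.
Vertex order: E, H, F, C, D, I, G. The 3rd vertex is F.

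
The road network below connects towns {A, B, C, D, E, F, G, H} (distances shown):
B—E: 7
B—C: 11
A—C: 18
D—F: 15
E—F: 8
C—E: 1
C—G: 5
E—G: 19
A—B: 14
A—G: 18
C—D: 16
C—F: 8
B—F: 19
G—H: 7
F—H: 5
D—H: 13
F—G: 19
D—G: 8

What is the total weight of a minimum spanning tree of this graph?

Kruskal: consider edges lightest-first.
C—E (1): add — endpoints in different components.
C—G (5): add — endpoints in different components.
F—H (5): add — endpoints in different components.
B—E (7): add — endpoints in different components.
G—H (7): add — endpoints in different components.
C—F (8): skip — C and F already connected.
D—G (8): add — endpoints in different components.
E—F (8): skip — E and F already connected.
B—C (11): skip — B and C already connected.
D—H (13): skip — D and H already connected.
A—B (14): add — endpoints in different components.
MST edges: C—E, C—G, F—H, B—E, G—H, D—G, A—B; total weight 1+5+5+7+7+8+14 = 47.

47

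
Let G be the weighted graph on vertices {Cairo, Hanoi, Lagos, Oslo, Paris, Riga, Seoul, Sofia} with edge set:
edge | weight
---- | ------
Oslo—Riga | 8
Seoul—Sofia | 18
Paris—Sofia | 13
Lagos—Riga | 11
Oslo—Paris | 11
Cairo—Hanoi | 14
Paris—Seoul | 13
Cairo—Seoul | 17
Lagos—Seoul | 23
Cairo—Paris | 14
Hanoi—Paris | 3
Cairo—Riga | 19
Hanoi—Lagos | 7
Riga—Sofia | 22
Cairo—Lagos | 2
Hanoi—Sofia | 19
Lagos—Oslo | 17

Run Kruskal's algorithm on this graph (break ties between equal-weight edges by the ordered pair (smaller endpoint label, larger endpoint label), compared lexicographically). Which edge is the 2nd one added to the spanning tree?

Sort edges by weight, then run Kruskal:
Cairo—Lagos (2): add — endpoints in different components.
Hanoi—Paris (3): add — endpoints in different components.
Hanoi—Lagos (7): add — endpoints in different components.
Oslo—Riga (8): add — endpoints in different components.
Lagos—Riga (11): add — endpoints in different components.
Oslo—Paris (11): skip — Oslo and Paris already connected.
Paris—Seoul (13): add — endpoints in different components.
Paris—Sofia (13): add — endpoints in different components.
The 2nd edge added is Hanoi—Paris.

Hanoi-Paris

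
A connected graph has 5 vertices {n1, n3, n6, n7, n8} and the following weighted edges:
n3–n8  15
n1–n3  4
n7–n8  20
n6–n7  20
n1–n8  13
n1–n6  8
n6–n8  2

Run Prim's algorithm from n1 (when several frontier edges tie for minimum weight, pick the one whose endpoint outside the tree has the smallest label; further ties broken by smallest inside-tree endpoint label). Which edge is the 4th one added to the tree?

Grow the tree from n1 using Prim:
Step 1: cheapest edge leaving the tree is n1–n3 (4); add n3.
Step 2: cheapest edge leaving the tree is n1–n6 (8); add n6.
Step 3: cheapest edge leaving the tree is n6–n8 (2); add n8.
Step 4: cheapest edge leaving the tree is n6–n7 (20); add n7.
The 4th edge added is n6–n7.

n6-n7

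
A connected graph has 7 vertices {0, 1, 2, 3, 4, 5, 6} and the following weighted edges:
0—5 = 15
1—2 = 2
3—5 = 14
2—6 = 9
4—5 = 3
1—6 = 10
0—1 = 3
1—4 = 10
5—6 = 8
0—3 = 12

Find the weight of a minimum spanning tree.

Prim, starting at 2.
Step 1: frontier [1—2 2, 2—6 9] → take 1—2 (2); add 1.
Step 2: frontier [0—1 3, 1—4 10, 1—6 10, 2—6 9] → take 0—1 (3); add 0.
Step 3: frontier [0—3 12, 0—5 15, 1—4 10, 1—6 10, 2—6 9] → take 2—6 (9); add 6.
Step 4: frontier [0—3 12, 0—5 15, 1—4 10, 5—6 8] → take 5—6 (8); add 5.
Step 5: frontier [0—3 12, 1—4 10, 4—5 3, 3—5 14] → take 4—5 (3); add 4.
Step 6: frontier [0—3 12, 3—5 14] → take 0—3 (12); add 3.
MST edges: 1—2, 0—1, 2—6, 5—6, 4—5, 0—3; total weight 2+3+9+8+3+12 = 37.

37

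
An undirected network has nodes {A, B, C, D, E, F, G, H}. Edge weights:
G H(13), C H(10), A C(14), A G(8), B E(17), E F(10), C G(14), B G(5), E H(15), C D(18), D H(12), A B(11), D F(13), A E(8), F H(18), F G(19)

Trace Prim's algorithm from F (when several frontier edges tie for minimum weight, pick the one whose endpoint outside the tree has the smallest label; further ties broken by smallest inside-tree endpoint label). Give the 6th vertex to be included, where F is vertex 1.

Grow the tree from F using Prim:
Step 1: cheapest edge leaving the tree is E F (10); add E.
Step 2: cheapest edge leaving the tree is A E (8); add A.
Step 3: cheapest edge leaving the tree is A G (8); add G.
Step 4: cheapest edge leaving the tree is B G (5); add B.
Step 5: cheapest edge leaving the tree is D F (13); add D.
Step 6: cheapest edge leaving the tree is D H (12); add H.
Step 7: cheapest edge leaving the tree is C H (10); add C.
Vertex order: F, E, A, G, B, D, H, C. The 6th vertex is D.

D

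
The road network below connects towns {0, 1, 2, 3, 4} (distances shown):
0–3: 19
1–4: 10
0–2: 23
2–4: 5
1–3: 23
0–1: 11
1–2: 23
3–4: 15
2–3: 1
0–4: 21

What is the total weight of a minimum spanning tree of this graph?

Grow the tree from 3 using Prim:
Step 1: cheapest edge leaving the tree is 2–3 (1); add 2.
Step 2: cheapest edge leaving the tree is 2–4 (5); add 4.
Step 3: cheapest edge leaving the tree is 1–4 (10); add 1.
Step 4: cheapest edge leaving the tree is 0–1 (11); add 0.
MST edges: 2–3, 2–4, 1–4, 0–1; total weight 1+5+10+11 = 27.

27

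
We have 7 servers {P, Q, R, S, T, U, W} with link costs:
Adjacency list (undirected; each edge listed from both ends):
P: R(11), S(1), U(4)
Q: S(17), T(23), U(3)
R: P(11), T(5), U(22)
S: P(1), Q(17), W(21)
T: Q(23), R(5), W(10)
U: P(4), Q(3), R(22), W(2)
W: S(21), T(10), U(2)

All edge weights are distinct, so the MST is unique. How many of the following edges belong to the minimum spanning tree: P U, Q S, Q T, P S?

2

Sort edges by weight, then run Kruskal:
P S (1): add. Components now {Q} {U} {P,S} {W} {T} {R}
U W (2): add. Components now {Q} {U,W} {P,S} {T} {R}
Q U (3): add. Components now {Q,U,W} {P,S} {T} {R}
P U (4): add. Components now {P,Q,S,U,W} {T} {R}
R T (5): add. Components now {P,Q,S,U,W} {R,T}
T W (10): add. Components now {P,Q,R,S,T,U,W}
MST edge set: {P S, U W, Q U, P U, R T, T W}.
Of the listed edges, {P U, P S} are in the MST → 2.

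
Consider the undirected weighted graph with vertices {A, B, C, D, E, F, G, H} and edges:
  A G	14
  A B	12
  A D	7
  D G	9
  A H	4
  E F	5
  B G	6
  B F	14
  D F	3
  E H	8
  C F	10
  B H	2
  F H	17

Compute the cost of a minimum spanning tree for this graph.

37

Sort edges by weight, then run Kruskal:
B H (2): add — endpoints in different components.
D F (3): add — endpoints in different components.
A H (4): add — endpoints in different components.
E F (5): add — endpoints in different components.
B G (6): add — endpoints in different components.
A D (7): add — endpoints in different components.
E H (8): skip — E and H already connected.
D G (9): skip — D and G already connected.
C F (10): add — endpoints in different components.
MST edges: B H, D F, A H, E F, B G, A D, C F; total weight 2+3+4+5+6+7+10 = 37.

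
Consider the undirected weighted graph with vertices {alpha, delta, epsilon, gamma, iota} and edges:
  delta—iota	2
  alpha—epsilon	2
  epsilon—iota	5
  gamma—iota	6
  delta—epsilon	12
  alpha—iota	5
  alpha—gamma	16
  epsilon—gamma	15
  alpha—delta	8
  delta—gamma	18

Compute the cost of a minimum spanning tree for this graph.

15

Prim, starting at epsilon.
Step 1: frontier [alpha—epsilon 2, epsilon—iota 5, delta—epsilon 12, epsilon—gamma 15] → take alpha—epsilon (2); add alpha.
Step 2: frontier [alpha—iota 5, alpha—delta 8, alpha—gamma 16, epsilon—iota 5, delta—epsilon 12, epsilon—gamma 15] → take alpha—iota (5); add iota.
Step 3: frontier [alpha—delta 8, alpha—gamma 16, delta—epsilon 12, epsilon—gamma 15, delta—iota 2, gamma—iota 6] → take delta—iota (2); add delta.
Step 4: frontier [alpha—gamma 16, delta—gamma 18, epsilon—gamma 15, gamma—iota 6] → take gamma—iota (6); add gamma.
MST edges: alpha—epsilon, alpha—iota, delta—iota, gamma—iota; total weight 2+5+2+6 = 15.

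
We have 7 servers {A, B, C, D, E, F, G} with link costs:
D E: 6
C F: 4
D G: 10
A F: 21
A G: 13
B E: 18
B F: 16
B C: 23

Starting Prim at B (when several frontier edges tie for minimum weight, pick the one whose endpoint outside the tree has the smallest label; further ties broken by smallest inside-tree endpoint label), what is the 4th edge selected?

Grow the tree from B using Prim:
Step 1: frontier [B F 16, B E 18, B C 23] → take B F (16); add F.
Step 2: frontier [B E 18, B C 23, C F 4, A F 21] → take C F (4); add C.
Step 3: frontier [B E 18, A F 21] → take B E (18); add E.
Step 4: frontier [D E 6, A F 21] → take D E (6); add D.
Step 5: frontier [D G 10, A F 21] → take D G (10); add G.
Step 6: frontier [A F 21, A G 13] → take A G (13); add A.
The 4th edge added is D E.

D-E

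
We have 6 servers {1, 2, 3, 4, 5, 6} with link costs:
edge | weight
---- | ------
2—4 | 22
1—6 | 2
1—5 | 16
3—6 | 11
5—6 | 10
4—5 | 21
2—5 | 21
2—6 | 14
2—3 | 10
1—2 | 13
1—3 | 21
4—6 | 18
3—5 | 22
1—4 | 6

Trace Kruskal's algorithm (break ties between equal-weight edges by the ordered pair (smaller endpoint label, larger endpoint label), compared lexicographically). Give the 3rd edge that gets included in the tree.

2-3

Sort edges by weight, then run Kruskal:
1—6 (2): add — endpoints in different components.
1—4 (6): add — endpoints in different components.
2—3 (10): add — endpoints in different components.
5—6 (10): add — endpoints in different components.
3—6 (11): add — endpoints in different components.
The 3rd edge added is 2—3.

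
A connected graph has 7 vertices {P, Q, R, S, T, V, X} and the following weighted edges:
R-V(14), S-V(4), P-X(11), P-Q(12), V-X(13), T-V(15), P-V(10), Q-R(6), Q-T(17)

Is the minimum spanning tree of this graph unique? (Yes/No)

Yes

Kruskal's algorithm — process edges by increasing weight (ties by edge label):
S-V (4): add — endpoints in different components.
Q-R (6): add — endpoints in different components.
P-V (10): add — endpoints in different components.
P-X (11): add — endpoints in different components.
P-Q (12): add — endpoints in different components.
V-X (13): skip — V and X already connected.
R-V (14): skip — R and V already connected.
T-V (15): add — endpoints in different components.
Every non-tree edge has weight strictly greater than the heaviest edge on the tree path between its endpoints, so the MST is unique.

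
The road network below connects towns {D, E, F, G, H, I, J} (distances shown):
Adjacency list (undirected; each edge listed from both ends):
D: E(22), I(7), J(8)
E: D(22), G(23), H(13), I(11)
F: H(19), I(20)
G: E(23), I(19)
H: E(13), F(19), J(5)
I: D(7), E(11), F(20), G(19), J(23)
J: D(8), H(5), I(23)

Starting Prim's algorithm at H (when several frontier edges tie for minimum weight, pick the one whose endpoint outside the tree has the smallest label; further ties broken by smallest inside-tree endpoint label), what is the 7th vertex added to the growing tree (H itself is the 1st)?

Grow the tree from H using Prim:
Step 1: cheapest edge leaving the tree is H J (5); add J.
Step 2: cheapest edge leaving the tree is D J (8); add D.
Step 3: cheapest edge leaving the tree is D I (7); add I.
Step 4: cheapest edge leaving the tree is E I (11); add E.
Step 5: cheapest edge leaving the tree is F H (19); add F.
Step 6: cheapest edge leaving the tree is G I (19); add G.
Vertex order: H, J, D, I, E, F, G. The 7th vertex is G.

G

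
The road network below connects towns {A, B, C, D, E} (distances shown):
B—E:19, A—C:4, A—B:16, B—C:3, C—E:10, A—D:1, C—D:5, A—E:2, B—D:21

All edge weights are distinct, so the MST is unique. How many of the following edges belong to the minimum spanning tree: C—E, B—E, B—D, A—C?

1

Kruskal's algorithm — process edges by increasing weight (ties by edge label):
A—D (1): add — endpoints in different components.
A—E (2): add — endpoints in different components.
B—C (3): add — endpoints in different components.
A—C (4): add — endpoints in different components.
MST edge set: {A—D, A—E, B—C, A—C}.
Of the listed edges, {A—C} are in the MST → 1.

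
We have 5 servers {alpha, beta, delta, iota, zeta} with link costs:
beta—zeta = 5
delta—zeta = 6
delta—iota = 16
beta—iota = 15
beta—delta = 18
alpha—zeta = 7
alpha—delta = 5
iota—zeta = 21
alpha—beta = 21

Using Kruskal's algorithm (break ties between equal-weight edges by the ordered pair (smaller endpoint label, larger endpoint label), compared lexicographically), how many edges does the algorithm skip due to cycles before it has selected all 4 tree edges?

1

Sort edges by weight, then run Kruskal:
alpha—delta (5): add — endpoints in different components.
beta—zeta (5): add — endpoints in different components.
delta—zeta (6): add — endpoints in different components.
alpha—zeta (7): skip — zeta and alpha already connected.
beta—iota (15): add — endpoints in different components.
Edges rejected before the tree was complete: 1.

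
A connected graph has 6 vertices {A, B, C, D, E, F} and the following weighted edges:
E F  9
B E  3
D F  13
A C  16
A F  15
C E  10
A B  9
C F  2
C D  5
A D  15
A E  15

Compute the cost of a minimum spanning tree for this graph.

Grow the tree from A using Prim:
Step 1: frontier [A B 9, A D 15, A E 15, A F 15, A C 16] → take A B (9); add B.
Step 2: frontier [A D 15, A E 15, A F 15, A C 16, B E 3] → take B E (3); add E.
Step 3: frontier [A D 15, A F 15, A C 16, E F 9, C E 10] → take E F (9); add F.
Step 4: frontier [A D 15, A C 16, C E 10, C F 2, D F 13] → take C F (2); add C.
Step 5: frontier [A D 15, C D 5, D F 13] → take C D (5); add D.
MST edges: A B, B E, E F, C F, C D; total weight 9+3+9+2+5 = 28.

28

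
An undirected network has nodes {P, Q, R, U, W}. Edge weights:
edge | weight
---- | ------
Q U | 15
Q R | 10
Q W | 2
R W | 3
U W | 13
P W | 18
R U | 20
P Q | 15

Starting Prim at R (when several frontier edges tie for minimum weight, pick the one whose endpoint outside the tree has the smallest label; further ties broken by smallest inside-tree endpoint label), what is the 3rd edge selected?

Grow the tree from R using Prim:
Step 1: frontier [R W 3, Q R 10, R U 20] → take R W (3); add W.
Step 2: frontier [Q R 10, R U 20, Q W 2, U W 13, P W 18] → take Q W (2); add Q.
Step 3: frontier [P Q 15, Q U 15, R U 20, U W 13, P W 18] → take U W (13); add U.
Step 4: frontier [P Q 15, P W 18] → take P Q (15); add P.
The 3rd edge added is U W.

U-W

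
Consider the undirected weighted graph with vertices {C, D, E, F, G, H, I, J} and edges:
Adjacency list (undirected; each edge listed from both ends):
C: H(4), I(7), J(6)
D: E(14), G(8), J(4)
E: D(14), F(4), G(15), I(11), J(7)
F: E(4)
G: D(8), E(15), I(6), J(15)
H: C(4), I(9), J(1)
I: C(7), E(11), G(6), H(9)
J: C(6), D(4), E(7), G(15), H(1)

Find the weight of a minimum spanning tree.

Kruskal: consider edges lightest-first.
H-J (1): add — endpoints in different components.
C-H (4): add — endpoints in different components.
D-J (4): add — endpoints in different components.
E-F (4): add — endpoints in different components.
C-J (6): skip — C and J already connected.
G-I (6): add — endpoints in different components.
C-I (7): add — endpoints in different components.
E-J (7): add — endpoints in different components.
MST edges: H-J, C-H, D-J, E-F, G-I, C-I, E-J; total weight 1+4+4+4+6+7+7 = 33.

33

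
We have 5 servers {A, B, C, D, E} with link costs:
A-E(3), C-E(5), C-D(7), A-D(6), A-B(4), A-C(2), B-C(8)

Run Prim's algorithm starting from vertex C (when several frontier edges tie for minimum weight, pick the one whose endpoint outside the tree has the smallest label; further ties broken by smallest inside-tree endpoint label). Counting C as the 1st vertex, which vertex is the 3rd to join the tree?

E

Prim's algorithm from C:
Step 1: cheapest edge leaving the tree is A-C (2); add A.
Step 2: cheapest edge leaving the tree is A-E (3); add E.
Step 3: cheapest edge leaving the tree is A-B (4); add B.
Step 4: cheapest edge leaving the tree is A-D (6); add D.
Vertex order: C, A, E, B, D. The 3rd vertex is E.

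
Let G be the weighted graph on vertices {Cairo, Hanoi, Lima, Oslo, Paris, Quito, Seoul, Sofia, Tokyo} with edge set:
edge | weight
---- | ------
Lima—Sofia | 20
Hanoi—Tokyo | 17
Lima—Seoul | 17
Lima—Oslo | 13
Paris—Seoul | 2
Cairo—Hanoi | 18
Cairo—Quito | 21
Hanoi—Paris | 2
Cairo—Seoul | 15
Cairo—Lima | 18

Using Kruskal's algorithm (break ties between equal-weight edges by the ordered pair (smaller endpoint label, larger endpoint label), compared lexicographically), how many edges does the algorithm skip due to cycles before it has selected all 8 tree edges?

Sort edges by weight, then run Kruskal:
Hanoi—Paris (2): add — endpoints in different components.
Paris—Seoul (2): add — endpoints in different components.
Lima—Oslo (13): add — endpoints in different components.
Cairo—Seoul (15): add — endpoints in different components.
Hanoi—Tokyo (17): add — endpoints in different components.
Lima—Seoul (17): add — endpoints in different components.
Cairo—Hanoi (18): skip — Hanoi and Cairo already connected.
Cairo—Lima (18): skip — Lima and Cairo already connected.
Lima—Sofia (20): add — endpoints in different components.
Cairo—Quito (21): add — endpoints in different components.
Edges rejected before the tree was complete: 2.

2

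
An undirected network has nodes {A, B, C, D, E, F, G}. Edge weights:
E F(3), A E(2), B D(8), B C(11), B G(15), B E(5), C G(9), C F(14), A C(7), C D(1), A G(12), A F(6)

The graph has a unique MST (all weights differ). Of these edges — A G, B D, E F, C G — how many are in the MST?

Kruskal's algorithm — process edges by increasing weight (ties by edge label):
C D (1): add. Components now {A} {B} {C,D} {E} {F} {G}
A E (2): add. Components now {A,E} {B} {C,D} {F} {G}
E F (3): add. Components now {A,E,F} {B} {C,D} {G}
B E (5): add. Components now {A,B,E,F} {C,D} {G}
A F (6): skip — A and F already connected.
A C (7): add. Components now {A,B,C,D,E,F} {G}
B D (8): skip — B and D already connected.
C G (9): add. Components now {A,B,C,D,E,F,G}
MST edge set: {C D, A E, E F, B E, A C, C G}.
Of the listed edges, {E F, C G} are in the MST → 2.

2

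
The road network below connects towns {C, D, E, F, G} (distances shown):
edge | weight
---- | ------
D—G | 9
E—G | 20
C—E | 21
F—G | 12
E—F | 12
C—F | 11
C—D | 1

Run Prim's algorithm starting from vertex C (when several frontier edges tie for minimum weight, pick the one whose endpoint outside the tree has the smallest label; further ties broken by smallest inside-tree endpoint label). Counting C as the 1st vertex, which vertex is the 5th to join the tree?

Grow the tree from C using Prim:
Step 1: frontier [C—D 1, C—F 11, C—E 21] → take C—D (1); add D.
Step 2: frontier [C—F 11, C—E 21, D—G 9] → take D—G (9); add G.
Step 3: frontier [C—F 11, C—E 21, F—G 12, E—G 20] → take C—F (11); add F.
Step 4: frontier [C—E 21, E—F 12, E—G 20] → take E—F (12); add E.
Vertex order: C, D, G, F, E. The 5th vertex is E.

E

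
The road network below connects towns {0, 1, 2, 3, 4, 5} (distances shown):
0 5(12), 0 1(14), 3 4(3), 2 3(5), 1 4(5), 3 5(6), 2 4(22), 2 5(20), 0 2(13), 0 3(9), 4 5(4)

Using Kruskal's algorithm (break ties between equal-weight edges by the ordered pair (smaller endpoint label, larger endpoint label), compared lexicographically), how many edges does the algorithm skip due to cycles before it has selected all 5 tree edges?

1

Kruskal: consider edges lightest-first.
3 4 (3): add — endpoints in different components.
4 5 (4): add — endpoints in different components.
1 4 (5): add — endpoints in different components.
2 3 (5): add — endpoints in different components.
3 5 (6): skip — 3 and 5 already connected.
0 3 (9): add — endpoints in different components.
Edges rejected before the tree was complete: 1.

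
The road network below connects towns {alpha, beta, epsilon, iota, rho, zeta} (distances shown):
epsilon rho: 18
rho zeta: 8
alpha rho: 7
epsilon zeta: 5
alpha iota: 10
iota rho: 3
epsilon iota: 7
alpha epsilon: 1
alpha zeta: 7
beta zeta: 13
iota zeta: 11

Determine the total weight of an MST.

29

Prim, starting at rho.
Step 1: frontier [iota rho 3, alpha rho 7, rho zeta 8, epsilon rho 18] → take iota rho (3); add iota.
Step 2: frontier [epsilon iota 7, alpha iota 10, iota zeta 11, alpha rho 7, rho zeta 8, epsilon rho 18] → take alpha rho (7); add alpha.
Step 3: frontier [alpha epsilon 1, alpha zeta 7, epsilon iota 7, iota zeta 11, rho zeta 8, epsilon rho 18] → take alpha epsilon (1); add epsilon.
Step 4: frontier [alpha zeta 7, epsilon zeta 5, iota zeta 11, rho zeta 8] → take epsilon zeta (5); add zeta.
Step 5: frontier [beta zeta 13] → take beta zeta (13); add beta.
MST edges: iota rho, alpha rho, alpha epsilon, epsilon zeta, beta zeta; total weight 3+7+1+5+13 = 29.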